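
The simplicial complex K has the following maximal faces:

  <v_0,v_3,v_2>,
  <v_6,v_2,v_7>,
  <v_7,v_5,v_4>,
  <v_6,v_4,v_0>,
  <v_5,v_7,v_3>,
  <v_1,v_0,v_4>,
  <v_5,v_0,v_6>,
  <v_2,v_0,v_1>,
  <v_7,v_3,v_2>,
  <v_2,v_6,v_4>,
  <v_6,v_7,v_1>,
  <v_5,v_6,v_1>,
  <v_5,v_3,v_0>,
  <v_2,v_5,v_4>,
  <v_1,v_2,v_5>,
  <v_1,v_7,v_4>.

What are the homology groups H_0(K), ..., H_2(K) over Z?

H_0 ≅ Z,  H_1 ≅ Z^2,  H_2 ≅ Z.

Take the total order v_0 < v_1 < v_2 < v_3 < v_4 < v_5 < v_6 < v_7 on the vertex set. Then K (dimension 2) consists of the simplices:

  0-simplices (8): [v_0], [v_1], [v_2], [v_3], [v_4], [v_5], [v_6], [v_7]
  1-simplices (24): (24 of them)
  2-simplices (16): (16 of them)

giving chain groups C_0 ≅ Z^8, C_1 ≅ Z^24, C_2 ≅ Z^16.

Boundary ∂_1: C_1 → C_0 is given by ∂[p,q] = [q] − [p].
The 8×24 boundary matrix has rank 7 and Smith normal form diag(1,1,1,1,1,1,1).

The boundary map ∂_2: C_2 → C_1 maps a triangle to the signed sum of its edges. For instance
  ∂[v_0,v_4,v_6] = [v_4,v_6] − [v_0,v_6] + [v_0,v_4],
  ∂[v_0,v_2,v_3] = [v_2,v_3] − [v_0,v_3] + [v_0,v_2].
The resulting 24×16 matrix has rank 15, and its Smith normal form has invariant factors (1,1,1,1,1,1,1,1,1,1,1,1,1,1,1).

Now H_k = ker ∂_k / im ∂_{k+1}, so:

  H_0: rank C_0 − rank ∂_1 = 8 − 7 = 1, and the invariant factors of ∂_1 are all 1, so H_0 ≅ Z.
  H_1: rank ker ∂_1 − rank ∂_2 = (24 − 7) − 15 = 2, and the invariant factors of ∂_2 are all 1, so H_1 ≅ Z^2.
  H_2: rank ker ∂_2 − rank ∂_3 = (16 − 15) − 0 = 1, and there is no ∂_3, so H_2 ≅ Z.

As a check, the Euler characteristic is 8 − 24 + 16 = 0, which agrees with 1 − 2 + 1 = 0.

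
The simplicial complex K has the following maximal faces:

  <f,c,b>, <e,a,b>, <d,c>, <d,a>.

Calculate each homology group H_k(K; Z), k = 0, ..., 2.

H_0 = Z,  H_1 = Z,  H_2 = 0.

We work with the vertex ordering a < b < c < d < e < f. The simplices of K, each written with vertices in increasing order, are:

  0-simplices (6): a, b, c, d, e, f
  1-simplices (8): ab, ad, ae, bc, be, bf, cd, cf
  2-simplices (2): abe, bcf

giving chain groups C_0 ≅ Z^6, C_1 ≅ Z^8, C_2 ≅ Z^2.

Boundary ∂_1: C_1 → C_0 maps an edge to its endpoints' difference, ∂[p,q] = q − p. For instance
  ∂ab = b − a.
As a 6×8 matrix over Z this has rank 5, with invariant factors (1,1,1,1,1).

The boundary map ∂_2: C_2 → C_1 sends each 2-simplex [p,q,r] to [q,r] − [p,r] + [p,q]. For instance
  ∂bcf = cf − bf + bc,
  ∂abe = be − ae + ab.
As a 8×2 matrix over Z this has rank 2, with invariant factors (1,1).

Computing H_k = (kernel of ∂_k) / (image of ∂_{k+1}):

  H_0: rank C_0 − rank ∂_1 = 6 − 5 = 1, and the invariant factors of ∂_1 are all 1, so H_0 = Z.
  H_1: rank ker ∂_1 − rank ∂_2 = (8 − 5) − 2 = 1, and the invariant factors of ∂_2 are all 1, so H_1 = Z.
  H_2: rank ker ∂_2 − rank ∂_3 = (2 − 2) − 0 = 0, and there is no ∂_3, so H_2 = 0.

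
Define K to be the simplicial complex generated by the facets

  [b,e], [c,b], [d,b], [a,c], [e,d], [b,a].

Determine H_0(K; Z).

H_0 ≅ Z.

Order the vertices as a < b < c < d < e. Listing each simplex with vertices in this order, K has dimension 1 with simplices:

  0-simplices (5): a, b, c, d, e
  1-simplices (6): ab, ac, bc, bd, be, de

so the chain groups are C_0 ≅ Z^5, C_1 ≅ Z^6.

∂_1: C_1 → C_0 maps an edge to its endpoints' difference, ∂[p,q] = q − p. For instance
  ∂bc = c − b.
This gives a 5×6 integer matrix of rank 4; reducing to Smith normal form yields diagonal entries (1,1,1,1).

From H_k ≅ ker(∂_k) / im(∂_{k+1}) we obtain:

  H_0: rank C_0 − rank ∂_1 = 5 − 4 = 1, and the invariant factors of ∂_1 are all 1, so H_0 ≅ Z.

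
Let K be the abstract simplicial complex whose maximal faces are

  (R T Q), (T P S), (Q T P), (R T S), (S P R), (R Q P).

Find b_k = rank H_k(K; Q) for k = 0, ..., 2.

K has 5 vertices, 9 edges, 6 triangles.
rank ∂_0 = 0, rank ∂_1 = 4 ⇒ b_0 = 5 − 0 − 4 = 1; all invariant factors of ∂_1 are 1 so no torsion. So H_0 = Z.
rank ∂_1 = 4, rank ∂_2 = 5 ⇒ b_1 = 9 − 4 − 5 = 0; all invariant factors of ∂_2 are 1 so no torsion. So H_1 = 0.
rank ∂_2 = 5, rank ∂_3 = 0 ⇒ b_2 = 6 − 5 − 0 = 1. So H_2 = Z.

b_0 = 1, b_1 = 0, b_2 = 1.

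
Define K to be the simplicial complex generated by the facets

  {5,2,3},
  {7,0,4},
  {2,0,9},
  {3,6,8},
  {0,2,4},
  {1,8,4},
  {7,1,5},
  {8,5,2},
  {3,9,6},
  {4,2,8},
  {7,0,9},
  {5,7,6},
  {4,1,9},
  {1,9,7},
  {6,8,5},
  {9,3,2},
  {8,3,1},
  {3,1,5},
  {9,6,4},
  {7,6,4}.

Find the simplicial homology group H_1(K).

K has 10 vertices, 30 edges, 20 triangles.
rank ∂_1 = 9, rank ∂_2 = 20 ⇒ b_1 = 30 − 9 − 20 = 1; ∂_2 has invariant factor(s) [2] giving torsion. So H_1 ≅ Z ⊕ Z/2Z.

H_1 ≅ Z ⊕ Z/2Z.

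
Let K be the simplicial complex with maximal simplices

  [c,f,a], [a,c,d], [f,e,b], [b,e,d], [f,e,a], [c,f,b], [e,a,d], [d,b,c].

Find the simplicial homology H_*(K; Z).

Take the total order a < b < c < d < e < f on the vertex set. Then K (dimension 2) consists of the simplices:

  0-simplices (6): a, b, c, d, e, f
  1-simplices (12): ac, ad, ae, af, bc, bd, be, bf, cd, cf, de, ef
  2-simplices (8): acd, acf, ade, aef, bcd, bcf, bde, bef

giving chain groups C_0 ≅ Z^6, C_1 ≅ Z^12, C_2 ≅ Z^8.

Boundary ∂_1: C_1 → C_0 sends each edge [p,q] (with p < q) to q − p. For instance
  ∂bd = d − b.
The resulting 6×12 matrix has rank 5, and its Smith normal form has invariant factors (1,1,1,1,1).

∂_2: C_2 → C_1 maps a triangle to the signed sum of its edges. For instance
  ∂bef = ef − bf + be,
  ∂acd = cd − ad + ac.
As a 12×8 matrix over Z this has rank 7, with invariant factors (1,1,1,1,1,1,1).

From H_k ≅ ker(∂_k) / im(∂_{k+1}) we obtain:

  H_0: rank C_0 − rank ∂_1 = 6 − 5 = 1, and the invariant factors of ∂_1 are all 1, so H_0 = Z.
  H_1: rank ker ∂_1 − rank ∂_2 = (12 − 5) − 7 = 0, and the invariant factors of ∂_2 are all 1, so H_1 = 0.
  H_2: rank ker ∂_2 − rank ∂_3 = (8 − 7) − 0 = 1, and there is no ∂_3, so H_2 = Z.

As a check, the Euler characteristic is 6 − 12 + 8 = 2, which agrees with 1 − 0 + 1 = 2.

H_0 ≅ Z,  H_1 = 0,  H_2 ≅ Z.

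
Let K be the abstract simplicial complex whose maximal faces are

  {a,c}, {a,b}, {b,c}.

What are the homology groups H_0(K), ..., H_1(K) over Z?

H_0 ≅ Z,  H_1 ≅ Z.

We work with the vertex ordering a < b < c. The simplices of K, each written with vertices in increasing order, are:

  0-simplices (3): a, b, c
  1-simplices (3): ab, ac, bc

Hence C_0 ≅ Z^3, C_1 ≅ Z^3.

Boundary ∂_1: C_1 → C_0 is given by ∂[p,q] = [q] − [p]. For instance
  ∂ac = c − a.
The 3×3 boundary matrix has rank 2 and Smith normal form diag(1,1).

Now H_k = ker ∂_k / im ∂_{k+1}, so:

  H_0: rank C_0 − rank ∂_1 = 3 − 2 = 1, and the invariant factors of ∂_1 are all 1, so H_0 = Z.
  H_1: rank ker ∂_1 − rank ∂_2 = (3 − 2) − 0 = 1, and there is no ∂_2, so H_1 = Z.

As a check, the Euler characteristic is 3 − 3 = 0, which agrees with 1 − 1 = 0.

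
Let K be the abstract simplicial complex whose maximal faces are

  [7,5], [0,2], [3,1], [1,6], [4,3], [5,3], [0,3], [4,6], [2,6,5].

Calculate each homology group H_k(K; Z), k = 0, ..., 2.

H_0 ≅ Z,  H_1 ≅ Z^3,  H_2 = 0.

Take the total order 0 < 1 < 2 < 3 < 4 < 5 < 6 < 7 on the vertex set. Then K (dimension 2) consists of the simplices:

  0-simplices (8): [0], [1], [2], [3], [4], [5], [6], [7]
  1-simplices (11): [0,2], [0,3], [1,3], [1,6], [2,5], [2,6], [3,4], [3,5], [4,6], [5,6], [5,7]
  2-simplices (1): [2,5,6]

giving chain groups C_0 ≅ Z^8, C_1 ≅ Z^11, C_2 ≅ Z^1.

∂_1: C_1 → C_0 sends each edge [p,q] (with p < q) to q − p. For instance
  ∂[1,3] = [3] − [1].
The 8×11 boundary matrix has rank 7 and Smith normal form diag(1,1,1,1,1,1,1).

∂_2: C_2 → C_1 acts by ∂[p,q,r] = [q,r] − [p,r] + [p,q]. For instance
  ∂[2,5,6] = [5,6] − [2,6] + [2,5].
This gives a 11×1 integer matrix of rank 1; reducing to Smith normal form yields diagonal entries (1).

Now H_k = ker ∂_k / im ∂_{k+1}, so:

  H_0: rank C_0 − rank ∂_1 = 8 − 7 = 1, and the invariant factors of ∂_1 are all 1, so H_0 ≅ Z.
  H_1: rank ker ∂_1 − rank ∂_2 = (11 − 7) − 1 = 3, and the invariant factors of ∂_2 are all 1, so H_1 ≅ Z^3.
  H_2: rank ker ∂_2 − rank ∂_3 = (1 − 1) − 0 = 0, and there is no ∂_3, so H_2 ≅ 0.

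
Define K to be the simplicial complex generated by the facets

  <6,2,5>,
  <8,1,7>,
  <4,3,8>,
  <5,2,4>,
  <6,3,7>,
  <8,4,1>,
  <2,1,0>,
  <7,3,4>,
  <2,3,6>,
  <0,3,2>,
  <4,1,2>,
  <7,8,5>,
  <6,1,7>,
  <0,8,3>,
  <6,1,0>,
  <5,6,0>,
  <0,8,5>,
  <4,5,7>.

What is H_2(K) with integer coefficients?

K has 9 vertices, 27 edges, 18 triangles.
rank ∂_2 = 18, rank ∂_3 = 0 ⇒ b_2 = 18 − 18 − 0 = 0. So H_2 = 0.

H_2 = 0.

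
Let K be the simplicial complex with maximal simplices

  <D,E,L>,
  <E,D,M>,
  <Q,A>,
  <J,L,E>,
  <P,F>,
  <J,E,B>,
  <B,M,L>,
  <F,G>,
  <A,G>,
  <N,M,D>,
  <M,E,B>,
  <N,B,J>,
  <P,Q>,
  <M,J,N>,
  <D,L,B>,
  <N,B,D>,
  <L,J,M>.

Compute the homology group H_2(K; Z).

Take the total order A < B < D < E < F < G < J < L < M < N < P < Q on the vertex set. Then K (dimension 2) consists of the simplices:

  0-simplices (12): A, B, D, E, F, G, J, L, M, N, P, Q
  1-simplices (23): AG, AQ, BD, BE, BJ, BL, BM, BN, DE, DL, DM, DN, EJ, EL, EM, FG, FP, JL, JM, JN, LM, MN, PQ
  2-simplices (12): BDL, BDN, BEJ, BEM, BJN, BLM, DEL, DEM, DMN, EJL, JLM, JMN

giving chain groups C_0 ≅ Z^12, C_1 ≅ Z^23, C_2 ≅ Z^12.

∂_1: C_1 → C_0 sends each edge [p,q] (with p < q) to q − p. For instance
  ∂PQ = Q − P.
As a 12×23 matrix over Z this has rank 10, with invariant factors (1,1,1,1,1,1,1,1,1,1).

The boundary map ∂_2: C_2 → C_1 acts by ∂[p,q,r] = [q,r] − [p,r] + [p,q]. For instance
  ∂DEL = EL − DL + DE,
  ∂JMN = MN − JN + JM.
The 23×12 boundary matrix has rank 12 and Smith normal form diag(1,1,1,1,1,1,1,1,1,1,1,2).

Reading off H_k = ker ∂_k / im ∂_{k+1}:

  H_2: rank ker ∂_2 − rank ∂_3 = (12 − 12) − 0 = 0, and there is no ∂_3, so H_2 = 0.

(K is a triangulation of the disjoint union of the real projective plane RP^2 and the circle S^1.)

H_2 = 0.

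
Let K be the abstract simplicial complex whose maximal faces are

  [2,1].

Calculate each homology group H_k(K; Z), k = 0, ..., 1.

H_0 = Z,  H_1 = 0.

We work with the vertex ordering 1 < 2. The simplices of K, each written with vertices in increasing order, are:

  0-simplices (2): [1], [2]
  1-simplices (1): [1,2]

so the chain groups are C_0 ≅ Z^2, C_1 ≅ Z^1.

Boundary ∂_1: C_1 → C_0 is given by ∂[p,q] = [q] − [p].
This gives a 2×1 integer matrix of rank 1; reducing to Smith normal form yields diagonal entries (1).

Computing H_k = (kernel of ∂_k) / (image of ∂_{k+1}):

  H_0: rank C_0 − rank ∂_1 = 2 − 1 = 1, and the invariant factors of ∂_1 are all 1, so H_0 = Z.
  H_1: rank ker ∂_1 − rank ∂_2 = (1 − 1) − 0 = 0, and there is no ∂_2, so H_1 = 0.

(K is a triangulation of the 1-simplex.)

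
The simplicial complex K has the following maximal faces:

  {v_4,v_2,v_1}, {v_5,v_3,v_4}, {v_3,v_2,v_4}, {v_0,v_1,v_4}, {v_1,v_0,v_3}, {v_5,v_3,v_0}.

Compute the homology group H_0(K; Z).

H_0 ≅ Z.

Order the vertices as v_0 < v_1 < v_2 < v_3 < v_4 < v_5. Listing each simplex with vertices in this order, K has dimension 2 with simplices:

  0-simplices (6): [v_0], [v_1], [v_2], [v_3], [v_4], [v_5]
  1-simplices (12): [v_0,v_1], [v_0,v_3], [v_0,v_4], [v_0,v_5], [v_1,v_2], [v_1,v_3], [v_1,v_4], [v_2,v_3], [v_2,v_4], [v_3,v_4], [v_3,v_5], [v_4,v_5]
  2-simplices (6): [v_0,v_1,v_3], [v_0,v_1,v_4], [v_0,v_3,v_5], [v_1,v_2,v_4], [v_2,v_3,v_4], [v_3,v_4,v_5]

giving chain groups C_0 ≅ Z^6, C_1 ≅ Z^12, C_2 ≅ Z^6.

Boundary ∂_1: C_1 → C_0 maps an edge to its endpoints' difference, ∂[p,q] = q − p. For instance
  ∂[v_2,v_4] = [v_4] − [v_2].
This gives a 6×12 integer matrix of rank 5; reducing to Smith normal form yields diagonal entries (1,1,1,1,1).

The boundary map ∂_2: C_2 → C_1 maps a triangle to the signed sum of its edges. For instance
  ∂[v_0,v_1,v_3] = [v_1,v_3] − [v_0,v_3] + [v_0,v_1],
  ∂[v_0,v_3,v_5] = [v_3,v_5] − [v_0,v_5] + [v_0,v_3].
This gives a 12×6 integer matrix of rank 6; reducing to Smith normal form yields diagonal entries (1,1,1,1,1,1).

From H_k ≅ ker(∂_k) / im(∂_{k+1}) we obtain:

  H_0: rank C_0 − rank ∂_1 = 6 − 5 = 1, and the invariant factors of ∂_1 are all 1, so H_0 ≅ Z.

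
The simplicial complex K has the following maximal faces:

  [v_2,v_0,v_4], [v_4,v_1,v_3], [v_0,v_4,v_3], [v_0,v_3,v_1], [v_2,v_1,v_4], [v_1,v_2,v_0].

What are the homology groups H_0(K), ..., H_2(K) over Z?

H_0 ≅ Z,  H_1 = 0,  H_2 ≅ Z.

K has 5 vertices, 9 edges, 6 triangles.
rank ∂_0 = 0, rank ∂_1 = 4 ⇒ b_0 = 5 − 0 − 4 = 1; all invariant factors of ∂_1 are 1 so no torsion. So H_0 ≅ Z.
rank ∂_1 = 4, rank ∂_2 = 5 ⇒ b_1 = 9 − 4 − 5 = 0; all invariant factors of ∂_2 are 1 so no torsion. So H_1 ≅ 0.
rank ∂_2 = 5, rank ∂_3 = 0 ⇒ b_2 = 6 − 5 − 0 = 1. So H_2 ≅ Z.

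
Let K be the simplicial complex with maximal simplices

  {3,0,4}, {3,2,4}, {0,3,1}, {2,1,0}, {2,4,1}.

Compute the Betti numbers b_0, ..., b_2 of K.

K has 5 vertices, 10 edges, 5 triangles.
rank ∂_0 = 0, rank ∂_1 = 4 ⇒ b_0 = 5 − 0 − 4 = 1; all invariant factors of ∂_1 are 1 so no torsion. So H_0 = Z.
rank ∂_1 = 4, rank ∂_2 = 5 ⇒ b_1 = 10 − 4 − 5 = 1; all invariant factors of ∂_2 are 1 so no torsion. So H_1 = Z.
rank ∂_2 = 5, rank ∂_3 = 0 ⇒ b_2 = 5 − 5 − 0 = 0. So H_2 = 0.

b_0 = 1, b_1 = 1, b_2 = 0.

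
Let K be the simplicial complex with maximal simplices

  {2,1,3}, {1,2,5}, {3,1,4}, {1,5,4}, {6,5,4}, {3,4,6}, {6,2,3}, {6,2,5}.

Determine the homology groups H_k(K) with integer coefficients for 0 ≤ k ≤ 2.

Take the total order 1 < 2 < 3 < 4 < 5 < 6 on the vertex set. Then K (dimension 2) consists of the simplices:

  0-simplices (6): [1], [2], [3], [4], [5], [6]
  1-simplices (12): [1,2], [1,3], [1,4], [1,5], [2,3], [2,5], [2,6], [3,4], [3,6], [4,5], [4,6], [5,6]
  2-simplices (8): [1,2,3], [1,2,5], [1,3,4], [1,4,5], [2,3,6], [2,5,6], [3,4,6], [4,5,6]

so the chain groups are C_0 ≅ Z^6, C_1 ≅ Z^12, C_2 ≅ Z^8.

The boundary map ∂_1: C_1 → C_0 maps an edge to its endpoints' difference, ∂[p,q] = q − p.
As a 6×12 matrix over Z this has rank 5, with invariant factors (1,1,1,1,1).

The boundary map ∂_2: C_2 → C_1 sends each 2-simplex [p,q,r] to [q,r] − [p,r] + [p,q]. For instance
  ∂[1,2,3] = [2,3] − [1,3] + [1,2],
  ∂[1,2,5] = [2,5] − [1,5] + [1,2].
The 12×8 boundary matrix has rank 7 and Smith normal form diag(1,1,1,1,1,1,1).

Computing H_k = (kernel of ∂_k) / (image of ∂_{k+1}):

  H_0: rank C_0 − rank ∂_1 = 6 − 5 = 1, and the invariant factors of ∂_1 are all 1, so H_0 = Z.
  H_1: rank ker ∂_1 − rank ∂_2 = (12 − 5) − 7 = 0, and the invariant factors of ∂_2 are all 1, so H_1 = 0.
  H_2: rank ker ∂_2 − rank ∂_3 = (8 − 7) − 0 = 1, and there is no ∂_3, so H_2 = Z.

As a check, the Euler characteristic is 6 − 12 + 8 = 2, which agrees with 1 − 0 + 1 = 2.
(K is a triangulation of the 2-sphere S^2.)

H_0 = Z,  H_1 = 0,  H_2 = Z.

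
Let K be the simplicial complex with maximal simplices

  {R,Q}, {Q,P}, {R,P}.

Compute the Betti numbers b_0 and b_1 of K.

b_0 = 1, b_1 = 1.

Order the vertices as P < Q < R. Listing each simplex with vertices in this order, K has dimension 1 with simplices:

  0-simplices (3): P, Q, R
  1-simplices (3): PQ, PR, QR

Hence C_0 ≅ Z^3, C_1 ≅ Z^3.

The boundary map ∂_1: C_1 → C_0 maps an edge to its endpoints' difference, ∂[p,q] = q − p.
The resulting 3×3 matrix has rank 2, and its Smith normal form has invariant factors (1,1).

Now H_k = ker ∂_k / im ∂_{k+1}, so:

  H_0: rank C_0 − rank ∂_1 = 3 − 2 = 1, and the invariant factors of ∂_1 are all 1, so H_0 = Z.
  H_1: rank ker ∂_1 − rank ∂_2 = (3 − 2) − 0 = 1, and there is no ∂_2, so H_1 = Z.

Hence the Betti numbers are b_0 = 1, b_1 = 1.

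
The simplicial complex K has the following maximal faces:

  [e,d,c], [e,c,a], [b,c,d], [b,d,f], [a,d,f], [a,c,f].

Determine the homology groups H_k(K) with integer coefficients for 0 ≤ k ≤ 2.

H_0 ≅ Z,  H_1 ≅ Z,  H_2 = 0.

We work with the vertex ordering a < b < c < d < e < f. The simplices of K, each written with vertices in increasing order, are:

  0-simplices (6): a, b, c, d, e, f
  1-simplices (12): ac, ad, ae, af, bc, bd, bf, cd, ce, cf, de, df
  2-simplices (6): ace, acf, adf, bcd, bdf, cde

giving chain groups C_0 ≅ Z^6, C_1 ≅ Z^12, C_2 ≅ Z^6.

The boundary map ∂_1: C_1 → C_0 sends each edge [p,q] (with p < q) to q − p.
As a 6×12 matrix over Z this has rank 5, with invariant factors (1,1,1,1,1).

The boundary map ∂_2: C_2 → C_1 acts by ∂[p,q,r] = [q,r] − [p,r] + [p,q]. For instance
  ∂bcd = cd − bd + bc,
  ∂adf = df − af + ad.
This gives a 12×6 integer matrix of rank 6; reducing to Smith normal form yields diagonal entries (1,1,1,1,1,1).

Computing H_k = (kernel of ∂_k) / (image of ∂_{k+1}):

  H_0: rank C_0 − rank ∂_1 = 6 − 5 = 1, and the invariant factors of ∂_1 are all 1, so H_0 = Z.
  H_1: rank ker ∂_1 − rank ∂_2 = (12 − 5) − 6 = 1, and the invariant factors of ∂_2 are all 1, so H_1 = Z.
  H_2: rank ker ∂_2 − rank ∂_3 = (6 − 6) − 0 = 0, and there is no ∂_3, so H_2 = 0.

As a check, the Euler characteristic is 6 − 12 + 6 = 0, which agrees with 1 − 1 + 0 = 0.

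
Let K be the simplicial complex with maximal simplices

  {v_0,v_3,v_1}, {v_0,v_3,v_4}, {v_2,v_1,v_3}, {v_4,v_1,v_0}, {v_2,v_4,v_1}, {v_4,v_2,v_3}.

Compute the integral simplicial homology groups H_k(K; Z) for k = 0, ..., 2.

We work with the vertex ordering v_0 < v_1 < v_2 < v_3 < v_4. The simplices of K, each written with vertices in increasing order, are:

  0-simplices (5): [v_0], [v_1], [v_2], [v_3], [v_4]
  1-simplices (9): [v_0,v_1], [v_0,v_3], [v_0,v_4], [v_1,v_2], [v_1,v_3], [v_1,v_4], [v_2,v_3], [v_2,v_4], [v_3,v_4]
  2-simplices (6): [v_0,v_1,v_3], [v_0,v_1,v_4], [v_0,v_3,v_4], [v_1,v_2,v_3], [v_1,v_2,v_4], [v_2,v_3,v_4]

Hence C_0 ≅ Z^5, C_1 ≅ Z^9, C_2 ≅ Z^6.

The boundary map ∂_1: C_1 → C_0 is given by ∂[p,q] = [q] − [p]. For instance
  ∂[v_1,v_4] = [v_4] − [v_1].
The resulting 5×9 matrix has rank 4, and its Smith normal form has invariant factors (1,1,1,1).

Boundary ∂_2: C_2 → C_1 sends each 2-simplex [p,q,r] to [q,r] − [p,r] + [p,q]. For instance
  ∂[v_2,v_3,v_4] = [v_3,v_4] − [v_2,v_4] + [v_2,v_3],
  ∂[v_0,v_1,v_4] = [v_1,v_4] − [v_0,v_4] + [v_0,v_1].
The resulting 9×6 matrix has rank 5, and its Smith normal form has invariant factors (1,1,1,1,1).

Computing H_k = (kernel of ∂_k) / (image of ∂_{k+1}):

  H_0: rank C_0 − rank ∂_1 = 5 − 4 = 1, and the invariant factors of ∂_1 are all 1, so H_0 ≅ Z.
  H_1: rank ker ∂_1 − rank ∂_2 = (9 − 4) − 5 = 0, and the invariant factors of ∂_2 are all 1, so H_1 ≅ 0.
  H_2: rank ker ∂_2 − rank ∂_3 = (6 − 5) − 0 = 1, and there is no ∂_3, so H_2 ≅ Z.

(K is a triangulation of the 2-sphere S^2.)

H_0 = Z,  H_1 = 0,  H_2 = Z.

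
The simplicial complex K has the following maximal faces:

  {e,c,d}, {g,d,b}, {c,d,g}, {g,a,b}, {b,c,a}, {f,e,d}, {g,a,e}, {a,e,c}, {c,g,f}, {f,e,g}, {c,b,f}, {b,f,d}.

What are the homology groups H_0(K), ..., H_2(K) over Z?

We work with the vertex ordering a < b < c < d < e < f < g. The simplices of K, each written with vertices in increasing order, are:

  0-simplices (7): a, b, c, d, e, f, g
  1-simplices (18): ab, ac, ae, ag, bc, bd, bf, bg, cd, ce, cf, cg, de, df, dg, ef, eg, fg
  2-simplices (12): abc, abg, ace, aeg, bcf, bdf, bdg, cde, cdg, cfg, def, efg

giving chain groups C_0 ≅ Z^7, C_1 ≅ Z^18, C_2 ≅ Z^12.

The boundary map ∂_1: C_1 → C_0 sends each edge [p,q] (with p < q) to q − p. For instance
  ∂cg = g − c.
The resulting 7×18 matrix has rank 6, and its Smith normal form has invariant factors (1,1,1,1,1,1).

Boundary ∂_2: C_2 → C_1 acts by ∂[p,q,r] = [q,r] − [p,r] + [p,q]. For instance
  ∂aeg = eg − ag + ae,
  ∂bdg = dg − bg + bd.
The resulting 18×12 matrix has rank 12, and its Smith normal form has invariant factors (1,1,1,1,1,1,1,1,1,1,1,2).

Computing H_k = (kernel of ∂_k) / (image of ∂_{k+1}):

  H_0: rank C_0 − rank ∂_1 = 7 − 6 = 1, and the invariant factors of ∂_1 are all 1, so H_0 = Z.
  H_1: rank ker ∂_1 − rank ∂_2 = (18 − 6) − 12 = 0, and ∂_2 has invariant factor 2 > 1, so H_1 = Z_2.
  H_2: rank ker ∂_2 − rank ∂_3 = (12 − 12) − 0 = 0, and there is no ∂_3, so H_2 = 0.

H_0 = Z,  H_1 = Z_2,  H_2 = 0.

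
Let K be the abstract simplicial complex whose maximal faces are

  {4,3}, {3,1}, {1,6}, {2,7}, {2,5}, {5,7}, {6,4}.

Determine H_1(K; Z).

We work with the vertex ordering 1 < 2 < 3 < 4 < 5 < 6 < 7. The simplices of K, each written with vertices in increasing order, are:

  0-simplices (7): [1], [2], [3], [4], [5], [6], [7]
  1-simplices (7): [1,3], [1,6], [2,5], [2,7], [3,4], [4,6], [5,7]

giving chain groups C_0 ≅ Z^7, C_1 ≅ Z^7.

The boundary map ∂_1: C_1 → C_0 maps an edge to its endpoints' difference, ∂[p,q] = q − p. For instance
  ∂[5,7] = [7] − [5].
The resulting 7×7 matrix has rank 5, and its Smith normal form has invariant factors (1,1,1,1,1).

From H_k ≅ ker(∂_k) / im(∂_{k+1}) we obtain:

  H_1: rank ker ∂_1 − rank ∂_2 = (7 − 5) − 0 = 2, and there is no ∂_2, so H_1 = Z^2.

H_1 ≅ Z^2.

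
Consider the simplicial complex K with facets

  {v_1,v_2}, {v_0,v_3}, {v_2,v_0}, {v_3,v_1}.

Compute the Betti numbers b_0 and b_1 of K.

K has 4 vertices, 4 edges.
rank ∂_0 = 0, rank ∂_1 = 3 ⇒ b_0 = 4 − 0 − 3 = 1; all invariant factors of ∂_1 are 1 so no torsion. So H_0 ≅ Z.
rank ∂_1 = 3, rank ∂_2 = 0 ⇒ b_1 = 4 − 3 − 0 = 1. So H_1 ≅ Z.

b_0 = 1, b_1 = 1.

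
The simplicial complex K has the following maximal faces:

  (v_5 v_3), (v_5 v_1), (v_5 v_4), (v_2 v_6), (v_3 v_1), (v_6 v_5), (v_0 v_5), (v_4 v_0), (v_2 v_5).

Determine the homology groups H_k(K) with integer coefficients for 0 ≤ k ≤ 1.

K has 7 vertices, 9 edges.
rank ∂_0 = 0, rank ∂_1 = 6 ⇒ b_0 = 7 − 0 − 6 = 1; all invariant factors of ∂_1 are 1 so no torsion. So H_0 ≅ Z.
rank ∂_1 = 6, rank ∂_2 = 0 ⇒ b_1 = 9 − 6 − 0 = 3. So H_1 ≅ Z^3.

H_0 ≅ Z,  H_1 ≅ Z^3.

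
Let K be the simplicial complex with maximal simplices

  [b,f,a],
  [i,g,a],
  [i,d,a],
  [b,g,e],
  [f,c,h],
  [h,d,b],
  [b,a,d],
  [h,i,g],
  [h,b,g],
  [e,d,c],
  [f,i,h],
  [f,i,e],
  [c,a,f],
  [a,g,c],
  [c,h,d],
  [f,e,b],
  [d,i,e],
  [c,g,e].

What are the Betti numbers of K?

Order the vertices as a < b < c < d < e < f < g < h < i. Listing each simplex with vertices in this order, K has dimension 2 with simplices:

  0-simplices (9): a, b, c, d, e, f, g, h, i
  1-simplices (27): ab, ac, ad, af, ag, ai, bd, be, bf, bg, bh, cd, ce, cf, cg, ch, de, dh, di, ef, eg, ei, fh, fi, gh, gi, hi
  2-simplices (18): abd, abf, acf, acg, adi, agi, bdh, bef, beg, bgh, cde, cdh, ceg, cfh, dei, efi, fhi, ghi

giving chain groups C_0 ≅ Z^9, C_1 ≅ Z^27, C_2 ≅ Z^18.

∂_1: C_1 → C_0 maps an edge to its endpoints' difference, ∂[p,q] = q − p. For instance
  ∂ef = f − e.
As a 9×27 matrix over Z this has rank 8, with invariant factors (1,1,1,1,1,1,1,1).

∂_2: C_2 → C_1 sends each 2-simplex [p,q,r] to [q,r] − [p,r] + [p,q]. For instance
  ∂cdh = dh − ch + cd,
  ∂efi = fi − ei + ef.
As a 27×18 matrix over Z this has rank 17, with invariant factors (1,1,1,1,1,1,1,1,1,1,1,1,1,1,1,1,1).

Now H_k = ker ∂_k / im ∂_{k+1}, so:

  H_0: rank C_0 − rank ∂_1 = 9 − 8 = 1, and the invariant factors of ∂_1 are all 1, so H_0 ≅ Z.
  H_1: rank ker ∂_1 − rank ∂_2 = (27 − 8) − 17 = 2, and the invariant factors of ∂_2 are all 1, so H_1 ≅ Z^2.
  H_2: rank ker ∂_2 − rank ∂_3 = (18 − 17) − 0 = 1, and there is no ∂_3, so H_2 ≅ Z.

Hence the Betti numbers are b_0 = 1, b_1 = 2, b_2 = 1.

b_0 = 1, b_1 = 2, b_2 = 1.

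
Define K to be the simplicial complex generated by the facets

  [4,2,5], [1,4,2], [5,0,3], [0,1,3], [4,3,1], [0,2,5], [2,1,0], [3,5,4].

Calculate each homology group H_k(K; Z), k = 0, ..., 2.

H_0 = Z,  H_1 = 0,  H_2 = Z.

Fix the vertex order 0 < 1 < 2 < 3 < 4 < 5 and write every simplex with vertices in increasing order. Then dim K = 2 and the simplices of K are:

  0-simplices (6): [0], [1], [2], [3], [4], [5]
  1-simplices (12): [0,1], [0,2], [0,3], [0,5], [1,2], [1,3], [1,4], [2,4], [2,5], [3,4], [3,5], [4,5]
  2-simplices (8): [0,1,2], [0,1,3], [0,2,5], [0,3,5], [1,2,4], [1,3,4], [2,4,5], [3,4,5]

Hence C_0 ≅ Z^6, C_1 ≅ Z^12, C_2 ≅ Z^8.

∂_1: C_1 → C_0 sends each edge [p,q] (with p < q) to q − p.
This gives a 6×12 integer matrix of rank 5; reducing to Smith normal form yields diagonal entries (1,1,1,1,1).

The boundary map ∂_2: C_2 → C_1 acts by ∂[p,q,r] = [q,r] − [p,r] + [p,q]. For instance
  ∂[1,3,4] = [3,4] − [1,4] + [1,3],
  ∂[0,3,5] = [3,5] − [0,5] + [0,3].
As a 12×8 matrix over Z this has rank 7, with invariant factors (1,1,1,1,1,1,1).

Reading off H_k = ker ∂_k / im ∂_{k+1}:

  H_0: rank C_0 − rank ∂_1 = 6 − 5 = 1, and the invariant factors of ∂_1 are all 1, so H_0 = Z.
  H_1: rank ker ∂_1 − rank ∂_2 = (12 − 5) − 7 = 0, and the invariant factors of ∂_2 are all 1, so H_1 = 0.
  H_2: rank ker ∂_2 − rank ∂_3 = (8 − 7) − 0 = 1, and there is no ∂_3, so H_2 = Z.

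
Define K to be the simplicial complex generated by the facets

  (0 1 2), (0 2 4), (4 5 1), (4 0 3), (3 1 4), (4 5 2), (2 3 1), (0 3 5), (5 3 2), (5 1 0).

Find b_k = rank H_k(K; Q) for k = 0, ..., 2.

b_0 = 1, b_1 = 0, b_2 = 0.

Order the vertices as 0 < 1 < 2 < 3 < 4 < 5. Listing each simplex with vertices in this order, K has dimension 2 with simplices:

  0-simplices (6): [0], [1], [2], [3], [4], [5]
  1-simplices (15): [0,1], [0,2], [0,3], [0,4], [0,5], [1,2], [1,3], [1,4], [1,5], [2,3], [2,4], [2,5], [3,4], [3,5], [4,5]
  2-simplices (10): [0,1,2], [0,1,5], [0,2,4], [0,3,4], [0,3,5], [1,2,3], [1,3,4], [1,4,5], [2,3,5], [2,4,5]

so the chain groups are C_0 ≅ Z^6, C_1 ≅ Z^15, C_2 ≅ Z^10.

Boundary ∂_1: C_1 → C_0 is given by ∂[p,q] = [q] − [p].
As a 6×15 matrix over Z this has rank 5, with invariant factors (1,1,1,1,1).

Boundary ∂_2: C_2 → C_1 sends each 2-simplex [p,q,r] to [q,r] − [p,r] + [p,q]. For instance
  ∂[1,3,4] = [3,4] − [1,4] + [1,3],
  ∂[2,4,5] = [4,5] − [2,5] + [2,4].
As a 15×10 matrix over Z this has rank 10, with invariant factors (1,1,1,1,1,1,1,1,1,2).

Reading off H_k = ker ∂_k / im ∂_{k+1}:

  H_0: rank C_0 − rank ∂_1 = 6 − 5 = 1, and the invariant factors of ∂_1 are all 1, so H_0 = Z.
  H_1: rank ker ∂_1 − rank ∂_2 = (15 − 5) − 10 = 0, and ∂_2 has invariant factor 2 > 1, so H_1 = Z/2.
  H_2: rank ker ∂_2 − rank ∂_3 = (10 − 10) − 0 = 0, and there is no ∂_3, so H_2 = 0.

Hence the Betti numbers are b_0 = 1, b_1 = 0, b_2 = 0.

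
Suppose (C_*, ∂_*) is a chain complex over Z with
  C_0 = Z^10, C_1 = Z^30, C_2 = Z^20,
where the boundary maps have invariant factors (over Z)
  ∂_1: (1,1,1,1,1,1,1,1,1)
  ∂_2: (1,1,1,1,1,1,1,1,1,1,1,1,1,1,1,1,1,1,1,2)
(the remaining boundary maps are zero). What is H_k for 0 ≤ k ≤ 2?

H_0 = Z,  H_1 = Z ⊕ Z/2Z,  H_2 = 0.

H_0: b_0 = 10 − 0 − 9 = 1; torsion from ∂_1 factors > 1: none. So H_0 = Z.
H_1: b_1 = 30 − 9 − 20 = 1; torsion from ∂_2 factors > 1: [2]. So H_1 = Z ⊕ Z/2Z.
H_2: b_2 = 20 − 20 − 0 = 0; torsion from ∂_3 factors > 1: none. So H_2 = 0.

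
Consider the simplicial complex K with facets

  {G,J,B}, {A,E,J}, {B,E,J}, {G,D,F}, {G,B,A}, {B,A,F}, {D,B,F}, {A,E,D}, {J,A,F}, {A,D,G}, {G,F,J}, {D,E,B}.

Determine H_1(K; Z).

We work with the vertex ordering A < B < D < E < F < G < J. The simplices of K, each written with vertices in increasing order, are:

  0-simplices (7): A, B, D, E, F, G, J
  1-simplices (18): AB, AD, AE, AF, AG, AJ, BD, BE, BF, BG, BJ, DE, DF, DG, EJ, FG, FJ, GJ
  2-simplices (12): ABF, ABG, ADE, ADG, AEJ, AFJ, BDE, BDF, BEJ, BGJ, DFG, FGJ

giving chain groups C_0 ≅ Z^7, C_1 ≅ Z^18, C_2 ≅ Z^12.

∂_1: C_1 → C_0 sends each edge [p,q] (with p < q) to q − p. For instance
  ∂BE = E − B.
The resulting 7×18 matrix has rank 6, and its Smith normal form has invariant factors (1,1,1,1,1,1).

The boundary map ∂_2: C_2 → C_1 maps a triangle to the signed sum of its edges. For instance
  ∂DFG = FG − DG + DF,
  ∂BEJ = EJ − BJ + BE.
This gives a 18×12 integer matrix of rank 12; reducing to Smith normal form yields diagonal entries (1,1,1,1,1,1,1,1,1,1,1,2).

Computing H_k = (kernel of ∂_k) / (image of ∂_{k+1}):

  H_1: rank ker ∂_1 − rank ∂_2 = (18 − 6) − 12 = 0, and ∂_2 has invariant factor 2 > 1, so H_1 = Z/2.

H_1 = Z/2.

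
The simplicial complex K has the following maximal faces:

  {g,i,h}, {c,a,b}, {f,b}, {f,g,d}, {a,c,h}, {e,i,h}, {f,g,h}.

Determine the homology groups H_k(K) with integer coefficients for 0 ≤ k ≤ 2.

H_0 ≅ Z,  H_1 ≅ Z,  H_2 = 0.

We work with the vertex ordering a < b < c < d < e < f < g < h < i. The simplices of K, each written with vertices in increasing order, are:

  0-simplices (9): a, b, c, d, e, f, g, h, i
  1-simplices (15): ab, ac, ah, bc, bf, ch, df, dg, eh, ei, fg, fh, gh, gi, hi
  2-simplices (6): abc, ach, dfg, ehi, fgh, ghi

so the chain groups are C_0 ≅ Z^9, C_1 ≅ Z^15, C_2 ≅ Z^6.

∂_1: C_1 → C_0 is given by ∂[p,q] = [q] − [p].
The 9×15 boundary matrix has rank 8 and Smith normal form diag(1,1,1,1,1,1,1,1).

∂_2: C_2 → C_1 maps a triangle to the signed sum of its edges. For instance
  ∂fgh = gh − fh + fg,
  ∂abc = bc − ac + ab.
The resulting 15×6 matrix has rank 6, and its Smith normal form has invariant factors (1,1,1,1,1,1).

Reading off H_k = ker ∂_k / im ∂_{k+1}:

  H_0: rank C_0 − rank ∂_1 = 9 − 8 = 1, and the invariant factors of ∂_1 are all 1, so H_0 ≅ Z.
  H_1: rank ker ∂_1 − rank ∂_2 = (15 − 8) − 6 = 1, and the invariant factors of ∂_2 are all 1, so H_1 ≅ Z.
  H_2: rank ker ∂_2 − rank ∂_3 = (6 − 6) − 0 = 0, and there is no ∂_3, so H_2 ≅ 0.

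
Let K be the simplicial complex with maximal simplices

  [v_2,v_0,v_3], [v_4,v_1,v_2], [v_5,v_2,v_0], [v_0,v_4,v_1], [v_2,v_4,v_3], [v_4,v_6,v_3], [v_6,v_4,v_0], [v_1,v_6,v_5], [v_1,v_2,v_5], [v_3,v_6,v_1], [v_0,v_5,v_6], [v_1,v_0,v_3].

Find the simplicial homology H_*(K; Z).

Order the vertices as v_0 < v_1 < v_2 < v_3 < v_4 < v_5 < v_6. Listing each simplex with vertices in this order, K has dimension 2 with simplices:

  0-simplices (7): [v_0], [v_1], [v_2], [v_3], [v_4], [v_5], [v_6]
  1-simplices (18): (18 of them)
  2-simplices (12): (12 of them)

giving chain groups C_0 ≅ Z^7, C_1 ≅ Z^18, C_2 ≅ Z^12.

The boundary map ∂_1: C_1 → C_0 is given by ∂[p,q] = [q] − [p].
The resulting 7×18 matrix has rank 6, and its Smith normal form has invariant factors (1,1,1,1,1,1).

∂_2: C_2 → C_1 sends each 2-simplex [p,q,r] to [q,r] − [p,r] + [p,q]. For instance
  ∂[v_0,v_1,v_4] = [v_1,v_4] − [v_0,v_4] + [v_0,v_1],
  ∂[v_1,v_3,v_6] = [v_3,v_6] − [v_1,v_6] + [v_1,v_3].
This gives a 18×12 integer matrix of rank 12; reducing to Smith normal form yields diagonal entries (1,1,1,1,1,1,1,1,1,1,1,2).

From H_k ≅ ker(∂_k) / im(∂_{k+1}) we obtain:

  H_0: rank C_0 − rank ∂_1 = 7 − 6 = 1, and the invariant factors of ∂_1 are all 1, so H_0 ≅ Z.
  H_1: rank ker ∂_1 − rank ∂_2 = (18 − 6) − 12 = 0, and ∂_2 has invariant factor 2 > 1, so H_1 ≅ Z/2Z.
  H_2: rank ker ∂_2 − rank ∂_3 = (12 − 12) − 0 = 0, and there is no ∂_3, so H_2 ≅ 0.

(K is a triangulation of the real projective plane RP^2.)

H_0 ≅ Z,  H_1 ≅ Z/2Z,  H_2 = 0.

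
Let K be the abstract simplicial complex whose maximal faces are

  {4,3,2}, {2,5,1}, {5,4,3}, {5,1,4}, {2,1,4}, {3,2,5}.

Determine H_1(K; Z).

Fix the vertex order 1 < 2 < 3 < 4 < 5 and write every simplex with vertices in increasing order. Then dim K = 2 and the simplices of K are:

  0-simplices (5): [1], [2], [3], [4], [5]
  1-simplices (9): [1,2], [1,4], [1,5], [2,3], [2,4], [2,5], [3,4], [3,5], [4,5]
  2-simplices (6): [1,2,4], [1,2,5], [1,4,5], [2,3,4], [2,3,5], [3,4,5]

giving chain groups C_0 ≅ Z^5, C_1 ≅ Z^9, C_2 ≅ Z^6.

∂_1: C_1 → C_0 maps an edge to its endpoints' difference, ∂[p,q] = q − p. For instance
  ∂[3,4] = [4] − [3].
The 5×9 boundary matrix has rank 4 and Smith normal form diag(1,1,1,1).

∂_2: C_2 → C_1 maps a triangle to the signed sum of its edges. For instance
  ∂[2,3,4] = [3,4] − [2,4] + [2,3],
  ∂[2,3,5] = [3,5] − [2,5] + [2,3].
The 9×6 boundary matrix has rank 5 and Smith normal form diag(1,1,1,1,1).

Computing H_k = (kernel of ∂_k) / (image of ∂_{k+1}):

  H_1: rank ker ∂_1 − rank ∂_2 = (9 − 4) − 5 = 0, and the invariant factors of ∂_2 are all 1, so H_1 = 0.

(K is a triangulation of the 2-sphere S^2.)

H_1 = 0.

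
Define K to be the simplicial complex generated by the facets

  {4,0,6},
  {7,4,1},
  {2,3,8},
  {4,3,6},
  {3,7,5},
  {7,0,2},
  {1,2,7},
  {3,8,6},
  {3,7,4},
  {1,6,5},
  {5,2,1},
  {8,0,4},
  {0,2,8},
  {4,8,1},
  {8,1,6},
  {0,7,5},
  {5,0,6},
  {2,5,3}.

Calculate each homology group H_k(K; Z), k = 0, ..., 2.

H_0 = Z,  H_1 = Z ⊕ Z/2Z,  H_2 = 0.

Fix the vertex order 0 < 1 < 2 < 3 < 4 < 5 < 6 < 7 < 8 and write every simplex with vertices in increasing order. Then dim K = 2 and the simplices of K are:

  0-simplices (9): [0], [1], [2], [3], [4], [5], [6], [7], [8]
  1-simplices (27): (27 of them)
  2-simplices (18): [0,2,7], [0,2,8], [0,4,6], [0,4,8], [0,5,6], [0,5,7], [1,2,5], [1,2,7], [1,4,7], [1,4,8], [1,5,6], [1,6,8], [2,3,5], [2,3,8], [3,4,6], [3,4,7], [3,5,7], [3,6,8]

so the chain groups are C_0 ≅ Z^9, C_1 ≅ Z^27, C_2 ≅ Z^18.

∂_1: C_1 → C_0 maps an edge to its endpoints' difference, ∂[p,q] = q − p. For instance
  ∂[5,6] = [6] − [5].
As a 9×27 matrix over Z this has rank 8, with invariant factors (1,1,1,1,1,1,1,1).

Boundary ∂_2: C_2 → C_1 acts by ∂[p,q,r] = [q,r] − [p,r] + [p,q]. For instance
  ∂[2,3,5] = [3,5] − [2,5] + [2,3],
  ∂[1,2,7] = [2,7] − [1,7] + [1,2].
This gives a 27×18 integer matrix of rank 18; reducing to Smith normal form yields diagonal entries (1,1,1,1,1,1,1,1,1,1,1,1,1,1,1,1,1,2).

Computing H_k = (kernel of ∂_k) / (image of ∂_{k+1}):

  H_0: rank C_0 − rank ∂_1 = 9 − 8 = 1, and the invariant factors of ∂_1 are all 1, so H_0 ≅ Z.
  H_1: rank ker ∂_1 − rank ∂_2 = (27 − 8) − 18 = 1, and ∂_2 has invariant factor 2 > 1, so H_1 ≅ Z ⊕ Z/2Z.
  H_2: rank ker ∂_2 − rank ∂_3 = (18 − 18) − 0 = 0, and there is no ∂_3, so H_2 ≅ 0.

(K is a triangulation of the Klein bottle.)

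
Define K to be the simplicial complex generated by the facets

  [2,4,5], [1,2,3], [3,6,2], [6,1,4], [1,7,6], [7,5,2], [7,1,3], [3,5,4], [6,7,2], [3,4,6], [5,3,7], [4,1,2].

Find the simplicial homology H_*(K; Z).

H_0 ≅ Z,  H_1 ≅ Z/2Z,  H_2 = 0.

Order the vertices as 1 < 2 < 3 < 4 < 5 < 6 < 7. Listing each simplex with vertices in this order, K has dimension 2 with simplices:

  0-simplices (7): [1], [2], [3], [4], [5], [6], [7]
  1-simplices (18): [1,2], [1,3], [1,4], [1,6], [1,7], [2,3], [2,4], [2,5], [2,6], [2,7], [3,4], [3,5], [3,6], [3,7], [4,5], [4,6], [5,7], [6,7]
  2-simplices (12): [1,2,3], [1,2,4], [1,3,7], [1,4,6], [1,6,7], [2,3,6], [2,4,5], [2,5,7], [2,6,7], [3,4,5], [3,4,6], [3,5,7]

so the chain groups are C_0 ≅ Z^7, C_1 ≅ Z^18, C_2 ≅ Z^12.

The boundary map ∂_1: C_1 → C_0 sends each edge [p,q] (with p < q) to q − p.
As a 7×18 matrix over Z this has rank 6, with invariant factors (1,1,1,1,1,1).

∂_2: C_2 → C_1 maps a triangle to the signed sum of its edges. For instance
  ∂[2,4,5] = [4,5] − [2,5] + [2,4],
  ∂[2,5,7] = [5,7] − [2,7] + [2,5].
The 18×12 boundary matrix has rank 12 and Smith normal form diag(1,1,1,1,1,1,1,1,1,1,1,2).

From H_k ≅ ker(∂_k) / im(∂_{k+1}) we obtain:

  H_0: rank C_0 − rank ∂_1 = 7 − 6 = 1, and the invariant factors of ∂_1 are all 1, so H_0 = Z.
  H_1: rank ker ∂_1 − rank ∂_2 = (18 − 6) − 12 = 0, and ∂_2 has invariant factor 2 > 1, so H_1 = Z/2Z.
  H_2: rank ker ∂_2 − rank ∂_3 = (12 − 12) − 0 = 0, and there is no ∂_3, so H_2 = 0.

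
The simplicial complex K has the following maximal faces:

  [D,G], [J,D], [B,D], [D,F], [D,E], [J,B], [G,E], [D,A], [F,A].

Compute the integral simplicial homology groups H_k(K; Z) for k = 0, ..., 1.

Fix the vertex order A < B < D < E < F < G < J and write every simplex with vertices in increasing order. Then dim K = 1 and the simplices of K are:

  0-simplices (7): A, B, D, E, F, G, J
  1-simplices (9): AD, AF, BD, BJ, DE, DF, DG, DJ, EG

Hence C_0 ≅ Z^7, C_1 ≅ Z^9.

∂_1: C_1 → C_0 is given by ∂[p,q] = [q] − [p].
As a 7×9 matrix over Z this has rank 6, with invariant factors (1,1,1,1,1,1).

Now H_k = ker ∂_k / im ∂_{k+1}, so:

  H_0: rank C_0 − rank ∂_1 = 7 − 6 = 1, and the invariant factors of ∂_1 are all 1, so H_0 = Z.
  H_1: rank ker ∂_1 − rank ∂_2 = (9 − 6) − 0 = 3, and there is no ∂_2, so H_1 = Z^3.

As a check, the Euler characteristic is 7 − 9 = -2, which agrees with 1 − 3 = -2.

H_0 = Z,  H_1 = Z^3.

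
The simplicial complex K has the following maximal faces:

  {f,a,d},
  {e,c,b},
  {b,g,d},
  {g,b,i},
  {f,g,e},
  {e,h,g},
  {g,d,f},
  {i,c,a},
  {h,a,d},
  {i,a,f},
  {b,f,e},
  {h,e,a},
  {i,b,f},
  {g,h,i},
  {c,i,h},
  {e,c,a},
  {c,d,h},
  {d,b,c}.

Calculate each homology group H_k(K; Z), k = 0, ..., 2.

Fix the vertex order a < b < c < d < e < f < g < h < i and write every simplex with vertices in increasing order. Then dim K = 2 and the simplices of K are:

  0-simplices (9): a, b, c, d, e, f, g, h, i
  1-simplices (27): ac, ad, ae, af, ah, ai, bc, bd, be, bf, bg, bi, cd, ce, ch, ci, df, dg, dh, ef, eg, eh, fg, fi, gh, gi, hi
  2-simplices (18): ace, aci, adf, adh, aeh, afi, bcd, bce, bdg, bef, bfi, bgi, cdh, chi, dfg, efg, egh, ghi

so the chain groups are C_0 ≅ Z^9, C_1 ≅ Z^27, C_2 ≅ Z^18.

Boundary ∂_1: C_1 → C_0 is given by ∂[p,q] = [q] − [p]. For instance
  ∂hi = i − h.
The resulting 9×27 matrix has rank 8, and its Smith normal form has invariant factors (1,1,1,1,1,1,1,1).

Boundary ∂_2: C_2 → C_1 sends each 2-simplex [p,q,r] to [q,r] − [p,r] + [p,q]. For instance
  ∂chi = hi − ci + ch,
  ∂dfg = fg − dg + df.
This gives a 27×18 integer matrix of rank 18; reducing to Smith normal form yields diagonal entries (1,1,1,1,1,1,1,1,1,1,1,1,1,1,1,1,1,2).

Reading off H_k = ker ∂_k / im ∂_{k+1}:

  H_0: rank C_0 − rank ∂_1 = 9 − 8 = 1, and the invariant factors of ∂_1 are all 1, so H_0 = Z.
  H_1: rank ker ∂_1 − rank ∂_2 = (27 − 8) − 18 = 1, and ∂_2 has invariant factor 2 > 1, so H_1 = Z ⊕ Z/2.
  H_2: rank ker ∂_2 − rank ∂_3 = (18 − 18) − 0 = 0, and there is no ∂_3, so H_2 = 0.

H_0 ≅ Z,  H_1 ≅ Z ⊕ Z/2,  H_2 = 0.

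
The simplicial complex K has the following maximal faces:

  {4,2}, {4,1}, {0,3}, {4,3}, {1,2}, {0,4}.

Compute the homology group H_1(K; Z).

H_1 ≅ Z^2.

Take the total order 0 < 1 < 2 < 3 < 4 on the vertex set. Then K (dimension 1) consists of the simplices:

  0-simplices (5): [0], [1], [2], [3], [4]
  1-simplices (6): [0,3], [0,4], [1,2], [1,4], [2,4], [3,4]

Hence C_0 ≅ Z^5, C_1 ≅ Z^6.

Boundary ∂_1: C_1 → C_0 sends each edge [p,q] (with p < q) to q − p.
The resulting 5×6 matrix has rank 4, and its Smith normal form has invariant factors (1,1,1,1).

Computing H_k = (kernel of ∂_k) / (image of ∂_{k+1}):

  H_1: rank ker ∂_1 − rank ∂_2 = (6 − 4) − 0 = 2, and there is no ∂_2, so H_1 ≅ Z^2.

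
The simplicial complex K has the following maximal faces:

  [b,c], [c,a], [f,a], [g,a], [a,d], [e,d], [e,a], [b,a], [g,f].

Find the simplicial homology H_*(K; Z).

Take the total order a < b < c < d < e < f < g on the vertex set. Then K (dimension 1) consists of the simplices:

  0-simplices (7): a, b, c, d, e, f, g
  1-simplices (9): ab, ac, ad, ae, af, ag, bc, de, fg

Hence C_0 ≅ Z^7, C_1 ≅ Z^9.

Boundary ∂_1: C_1 → C_0 maps an edge to its endpoints' difference, ∂[p,q] = q − p. For instance
  ∂ac = c − a.
This gives a 7×9 integer matrix of rank 6; reducing to Smith normal form yields diagonal entries (1,1,1,1,1,1).

From H_k ≅ ker(∂_k) / im(∂_{k+1}) we obtain:

  H_0: rank C_0 − rank ∂_1 = 7 − 6 = 1, and the invariant factors of ∂_1 are all 1, so H_0 ≅ Z.
  H_1: rank ker ∂_1 − rank ∂_2 = (9 − 6) − 0 = 3, and there is no ∂_2, so H_1 ≅ Z^3.

(K is a triangulation of a wedge of 3 circles.)

H_0 = Z,  H_1 = Z^3.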